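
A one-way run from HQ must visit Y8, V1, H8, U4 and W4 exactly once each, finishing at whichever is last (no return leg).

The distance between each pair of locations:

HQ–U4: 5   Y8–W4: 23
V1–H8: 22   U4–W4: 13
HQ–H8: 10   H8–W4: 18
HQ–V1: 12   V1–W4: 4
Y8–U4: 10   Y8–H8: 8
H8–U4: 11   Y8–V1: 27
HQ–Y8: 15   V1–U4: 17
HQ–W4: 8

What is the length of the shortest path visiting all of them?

There are 5! = 120 possible orderings.
HQ → Y8 → V1 → H8 → U4 → W4: 15+27+22+11+13 = 88
HQ → Y8 → V1 → H8 → W4 → U4: 15+27+22+18+13 = 95
HQ → Y8 → V1 → U4 → H8 → W4: 15+27+17+11+18 = 88
HQ → Y8 → V1 → U4 → W4 → H8: 15+27+17+13+18 = 90
HQ → Y8 → V1 → W4 → H8 → U4: 15+27+4+18+11 = 75
HQ → Y8 → V1 → W4 → U4 → H8: 15+27+4+13+11 = 70
HQ → Y8 → H8 → V1 → U4 → W4: 15+8+22+17+13 = 75
HQ → Y8 → H8 → V1 → W4 → U4: 15+8+22+4+13 = 62
HQ → Y8 → H8 → U4 → V1 → W4: 15+8+11+17+4 = 55
HQ → Y8 → H8 → U4 → W4 → V1: 15+8+11+13+4 = 51
HQ → Y8 → H8 → W4 → V1 → U4: 15+8+18+4+17 = 62
HQ → Y8 → H8 → W4 → U4 → V1: 15+8+18+13+17 = 71
HQ → Y8 → U4 → V1 → H8 → W4: 15+10+17+22+18 = 82
HQ → Y8 → U4 → V1 → W4 → H8: 15+10+17+4+18 = 64
… (106 more)
HQ → H8 → Y8 → U4 → W4 → V1: 10+8+10+13+4 = 45  ← best
The minimum is 45.
One shortest path: HQ → H8 → Y8 → U4 → W4 → V1.

Minimum one-way distance = 45.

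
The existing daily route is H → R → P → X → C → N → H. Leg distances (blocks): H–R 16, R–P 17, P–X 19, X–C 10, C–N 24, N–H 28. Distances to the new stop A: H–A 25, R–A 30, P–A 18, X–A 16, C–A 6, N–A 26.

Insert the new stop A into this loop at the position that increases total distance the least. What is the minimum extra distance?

Minimum extra distance: 8 blocks, inserting A between C and N.

Insertion cost between consecutive stops i–j is d(i,A) + d(A,j) − d(i,j):
  between H and R: 25 + 30 − 16 = 39
  between R and P: 30 + 18 − 17 = 31
  between P and X: 18 + 16 − 19 = 15
  between X and C: 16 + 6 − 10 = 12
  between C and N: 6 + 26 − 24 = 8
  between N and H: 26 + 25 − 28 = 23
Cheapest insertion is between C and N, adding 8.
New total = 114 + 8 = 122.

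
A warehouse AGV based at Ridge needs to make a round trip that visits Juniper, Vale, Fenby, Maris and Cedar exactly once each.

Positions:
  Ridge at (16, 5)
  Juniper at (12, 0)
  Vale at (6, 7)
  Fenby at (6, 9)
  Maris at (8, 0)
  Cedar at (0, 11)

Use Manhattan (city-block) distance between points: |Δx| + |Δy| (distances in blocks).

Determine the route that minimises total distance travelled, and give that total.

54 blocks — the shortest possible round trip.

With 5 stops there are 5!/2 = 60 distinct round trips (a route and its reverse cost the same).
Ridge - Juniper - Vale - Fenby - Maris - Cedar - Ridge: 9+13+2+11+19+22 = 76
Ridge - Juniper - Vale - Fenby - Cedar - Maris - Ridge: 9+13+2+8+19+13 = 64
Ridge - Juniper - Vale - Maris - Fenby - Cedar - Ridge: 9+13+9+11+8+22 = 72
Ridge - Juniper - Vale - Maris - Cedar - Fenby - Ridge: 9+13+9+19+8+14 = 72
Ridge - Juniper - Vale - Cedar - Fenby - Maris - Ridge: 9+13+10+8+11+13 = 64
Ridge - Juniper - Vale - Cedar - Maris - Fenby - Ridge: 9+13+10+19+11+14 = 76
Ridge - Juniper - Fenby - Vale - Maris - Cedar - Ridge: 9+15+2+9+19+22 = 76
Ridge - Juniper - Fenby - Vale - Cedar - Maris - Ridge: 9+15+2+10+19+13 = 68
Ridge - Juniper - Fenby - Maris - Vale - Cedar - Ridge: 9+15+11+9+10+22 = 76
Ridge - Juniper - Fenby - Maris - Cedar - Vale - Ridge: 9+15+11+19+10+12 = 76
Ridge - Juniper - Fenby - Cedar - Vale - Maris - Ridge: 9+15+8+10+9+13 = 64
Ridge - Juniper - Fenby - Cedar - Maris - Vale - Ridge: 9+15+8+19+9+12 = 72
Ridge - Juniper - Maris - Vale - Fenby - Cedar - Ridge: 9+4+9+2+8+22 = 54
Ridge - Juniper - Maris - Vale - Cedar - Fenby - Ridge: 9+4+9+10+8+14 = 54
… (46 more)
The minimum is 54.
One optimal route: Ridge → Juniper → Maris → Vale → Fenby → Cedar → Ridge (or its reverse).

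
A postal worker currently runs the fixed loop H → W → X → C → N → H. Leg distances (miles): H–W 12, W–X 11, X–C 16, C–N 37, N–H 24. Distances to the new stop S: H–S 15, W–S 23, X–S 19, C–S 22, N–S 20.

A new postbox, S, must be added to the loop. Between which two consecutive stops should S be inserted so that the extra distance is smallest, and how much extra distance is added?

Insertion cost between consecutive stops i–j is d(i,S) + d(S,j) − d(i,j):
  between H and W: 15 + 23 − 12 = 26
  between W and X: 23 + 19 − 11 = 31
  between X and C: 19 + 22 − 16 = 25
  between C and N: 22 + 20 − 37 = 5
  between N and H: 20 + 15 − 24 = 11
Cheapest insertion is between C and N, adding 5.
New total = 100 + 5 = 105.

Adding 5 miles by placing S on the C–N leg.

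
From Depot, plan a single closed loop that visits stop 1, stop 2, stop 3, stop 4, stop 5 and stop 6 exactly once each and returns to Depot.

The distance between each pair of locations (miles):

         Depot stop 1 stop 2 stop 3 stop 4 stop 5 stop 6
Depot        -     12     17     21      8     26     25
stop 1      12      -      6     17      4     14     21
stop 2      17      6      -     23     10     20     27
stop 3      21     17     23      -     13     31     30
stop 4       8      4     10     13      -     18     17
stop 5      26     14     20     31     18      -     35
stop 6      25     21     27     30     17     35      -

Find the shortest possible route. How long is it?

Shortest round trip = 123 miles.

There are 360 distinct closed tours to check (reversals are equivalent).
Depot-stop 1-stop 2-stop 3-stop 4-stop 5-stop 6-Depot: 12+6+23+13+18+35+25 = 132
Depot-stop 1-stop 2-stop 3-stop 4-stop 6-stop 5-Depot: 12+6+23+13+17+35+26 = 132
Depot-stop 1-stop 2-stop 3-stop 5-stop 4-stop 6-Depot: 12+6+23+31+18+17+25 = 132
Depot-stop 1-stop 2-stop 3-stop 5-stop 6-stop 4-Depot: 12+6+23+31+35+17+8 = 132
Depot-stop 1-stop 2-stop 3-stop 6-stop 4-stop 5-Depot: 12+6+23+30+17+18+26 = 132
Depot-stop 1-stop 2-stop 3-stop 6-stop 5-stop 4-Depot: 12+6+23+30+35+18+8 = 132
Depot-stop 1-stop 2-stop 4-stop 3-stop 5-stop 6-Depot: 12+6+10+13+31+35+25 = 132
Depot-stop 1-stop 2-stop 4-stop 3-stop 6-stop 5-Depot: 12+6+10+13+30+35+26 = 132
… (352 more)
Depot-stop 2-stop 1-stop 5-stop 3-stop 4-stop 6-Depot: 17+6+14+31+13+17+25 = 123  ← best
The minimum is 123.
One optimal route: Depot → stop 2 → stop 1 → stop 5 → stop 3 → stop 4 → stop 6 → Depot (or its reverse).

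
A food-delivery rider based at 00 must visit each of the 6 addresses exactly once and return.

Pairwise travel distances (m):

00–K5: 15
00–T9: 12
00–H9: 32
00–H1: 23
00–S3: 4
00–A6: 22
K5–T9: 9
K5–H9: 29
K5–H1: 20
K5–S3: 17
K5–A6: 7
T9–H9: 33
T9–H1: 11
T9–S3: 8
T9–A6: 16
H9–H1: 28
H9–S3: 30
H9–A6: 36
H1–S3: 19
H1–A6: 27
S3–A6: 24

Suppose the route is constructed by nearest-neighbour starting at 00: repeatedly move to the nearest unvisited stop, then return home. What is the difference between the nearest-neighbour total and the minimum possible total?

00: S3=4, T9=12, K5=15, A6=22, H1=23, H9=32 ⇒ S3
S3: T9=8, K5=17, H1=19, A6=24, H9=30 ⇒ T9
T9: K5=9, H1=11, A6=16, H9=33 ⇒ K5
K5: A6=7, H1=20, H9=29 ⇒ A6
A6: H1=27, H9=36 ⇒ H1
H1: H9=28 ⇒ H9
NN route 00 → S3 → T9 → K5 → A6 → H1 → H9 → 00 costs 115.
Optimal: 00 → K5 → A6 → H9 → H1 → T9 → S3 → 00 costs 109 (by enumerating all 360 distinct tours).
Excess = 115 − 109 = 6.

The nearest-neighbour route is 6 m longer than optimal.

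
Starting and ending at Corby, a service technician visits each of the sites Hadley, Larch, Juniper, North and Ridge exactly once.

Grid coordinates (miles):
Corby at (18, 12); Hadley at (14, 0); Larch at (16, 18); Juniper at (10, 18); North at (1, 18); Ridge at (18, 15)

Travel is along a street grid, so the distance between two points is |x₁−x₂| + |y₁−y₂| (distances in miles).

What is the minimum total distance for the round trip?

There are 60 distinct closed tours to check (reversals are equivalent).
Corby - Hadley - Larch - Juniper - North - Ridge - Corby: 16+20+6+9+20+3 = 74
Corby - Hadley - Larch - Juniper - Ridge - North - Corby: 16+20+6+11+20+23 = 96
Corby - Hadley - Larch - North - Juniper - Ridge - Corby: 16+20+15+9+11+3 = 74
Corby - Hadley - Larch - North - Ridge - Juniper - Corby: 16+20+15+20+11+14 = 96
Corby - Hadley - Larch - Ridge - Juniper - North - Corby: 16+20+5+11+9+23 = 84
Corby - Hadley - Larch - Ridge - North - Juniper - Corby: 16+20+5+20+9+14 = 84
Corby - Hadley - Juniper - Larch - North - Ridge - Corby: 16+22+6+15+20+3 = 82
Corby - Hadley - Juniper - Larch - Ridge - North - Corby: 16+22+6+5+20+23 = 92
Corby - Hadley - Juniper - North - Larch - Ridge - Corby: 16+22+9+15+5+3 = 70
Corby - Hadley - Juniper - North - Ridge - Larch - Corby: 16+22+9+20+5+8 = 80
Corby - Hadley - Juniper - Ridge - Larch - North - Corby: 16+22+11+5+15+23 = 92
Corby - Hadley - Juniper - Ridge - North - Larch - Corby: 16+22+11+20+15+8 = 92
Corby - Hadley - North - Larch - Juniper - Ridge - Corby: 16+31+15+6+11+3 = 82
Corby - Hadley - North - Larch - Ridge - Juniper - Corby: 16+31+15+5+11+14 = 92
… (46 more)
The minimum is 70.
One optimal route: Corby → Hadley → Juniper → North → Larch → Ridge → Corby (or its reverse).

Shortest round trip = 70 miles.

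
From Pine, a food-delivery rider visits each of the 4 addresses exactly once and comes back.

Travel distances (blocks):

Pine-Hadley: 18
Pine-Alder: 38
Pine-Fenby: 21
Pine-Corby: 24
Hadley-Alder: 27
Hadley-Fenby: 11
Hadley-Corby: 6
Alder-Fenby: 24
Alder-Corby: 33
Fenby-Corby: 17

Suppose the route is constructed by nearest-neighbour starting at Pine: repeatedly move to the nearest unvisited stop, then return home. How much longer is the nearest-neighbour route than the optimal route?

Pine: Hadley=18, Fenby=21, Corby=24, Alder=38 ⇒ Hadley
Hadley: Corby=6, Fenby=11, Alder=27 ⇒ Corby
Corby: Fenby=17, Alder=33 ⇒ Fenby
Fenby: Alder=24 ⇒ Alder
NN route Pine → Hadley → Corby → Fenby → Alder → Pine costs 103.
Optimal: Pine → Hadley → Corby → Alder → Fenby → Pine costs 102 (by enumerating all 12 distinct tours).
Excess = 103 − 102 = 1.

Excess over optimum: 1 blocks.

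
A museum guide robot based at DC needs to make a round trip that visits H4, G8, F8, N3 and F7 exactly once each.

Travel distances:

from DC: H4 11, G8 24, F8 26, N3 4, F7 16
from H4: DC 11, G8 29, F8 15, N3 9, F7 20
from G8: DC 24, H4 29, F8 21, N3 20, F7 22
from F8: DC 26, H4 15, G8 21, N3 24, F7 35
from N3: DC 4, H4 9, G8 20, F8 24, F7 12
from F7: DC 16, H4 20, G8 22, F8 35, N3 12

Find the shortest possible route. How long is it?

85 — the shortest possible round trip.

There are 60 distinct closed tours to check (reversals are equivalent).
DC → H4 → G8 → F8 → N3 → F7 → DC: 11+29+21+24+12+16 = 113
DC → H4 → G8 → F8 → F7 → N3 → DC: 11+29+21+35+12+4 = 112
DC → H4 → G8 → N3 → F8 → F7 → DC: 11+29+20+24+35+16 = 135
DC → H4 → G8 → N3 → F7 → F8 → DC: 11+29+20+12+35+26 = 133
DC → H4 → G8 → F7 → F8 → N3 → DC: 11+29+22+35+24+4 = 125
DC → H4 → G8 → F7 → N3 → F8 → DC: 11+29+22+12+24+26 = 124
DC → H4 → F8 → G8 → N3 → F7 → DC: 11+15+21+20+12+16 = 95
DC → H4 → F8 → G8 → F7 → N3 → DC: 11+15+21+22+12+4 = 85
DC → H4 → F8 → N3 → G8 → F7 → DC: 11+15+24+20+22+16 = 108
DC → H4 → F8 → N3 → F7 → G8 → DC: 11+15+24+12+22+24 = 108
DC → H4 → F8 → F7 → G8 → N3 → DC: 11+15+35+22+20+4 = 107
DC → H4 → F8 → F7 → N3 → G8 → DC: 11+15+35+12+20+24 = 117
DC → H4 → N3 → G8 → F8 → F7 → DC: 11+9+20+21+35+16 = 112
DC → H4 → N3 → G8 → F7 → F8 → DC: 11+9+20+22+35+26 = 123
… (46 more)
The minimum is 85.
One optimal route: DC → H4 → F8 → G8 → F7 → N3 → DC (or its reverse).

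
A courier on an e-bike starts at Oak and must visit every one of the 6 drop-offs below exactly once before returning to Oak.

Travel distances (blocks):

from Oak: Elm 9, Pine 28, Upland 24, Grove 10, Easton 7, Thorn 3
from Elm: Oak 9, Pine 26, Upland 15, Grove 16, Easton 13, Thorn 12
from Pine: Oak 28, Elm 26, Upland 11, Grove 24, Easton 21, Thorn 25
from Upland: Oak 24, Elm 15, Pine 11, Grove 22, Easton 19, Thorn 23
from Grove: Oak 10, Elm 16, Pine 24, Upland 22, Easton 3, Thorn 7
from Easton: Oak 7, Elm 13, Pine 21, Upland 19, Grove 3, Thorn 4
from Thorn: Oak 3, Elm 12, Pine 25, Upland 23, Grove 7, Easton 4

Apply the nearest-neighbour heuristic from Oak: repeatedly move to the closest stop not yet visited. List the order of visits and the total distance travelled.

Total distance 80 blocks via the nearest-neighbour route Oak → Thorn → Easton → Grove → Elm → Upland → Pine → Oak.

From Oak: distances to unvisited — Thorn=3, Easton=7, Elm=9, Grove=10, Upland=24, Pine=28. Nearest is Thorn (3).
From Thorn: distances to unvisited — Easton=4, Grove=7, Elm=12, Upland=23, Pine=25. Nearest is Easton (4).
From Easton: distances to unvisited — Grove=3, Elm=13, Upland=19, Pine=21. Nearest is Grove (3).
From Grove: distances to unvisited — Elm=16, Upland=22, Pine=24. Nearest is Elm (16).
From Elm: distances to unvisited — Upland=15, Pine=26. Nearest is Upland (15).
From Upland: distances to unvisited — Pine=11. Nearest is Pine (11).
Return Pine→Oak: 28.
Total = 3 + 4 + 3 + 16 + 15 + 11 + 28 = 80.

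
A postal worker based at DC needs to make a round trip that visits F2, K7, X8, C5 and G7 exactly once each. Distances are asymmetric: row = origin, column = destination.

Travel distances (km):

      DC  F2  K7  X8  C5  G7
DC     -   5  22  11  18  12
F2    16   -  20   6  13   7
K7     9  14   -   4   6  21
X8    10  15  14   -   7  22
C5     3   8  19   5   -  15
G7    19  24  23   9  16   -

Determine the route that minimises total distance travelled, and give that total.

DC→F2→K7→X8→C5→G7→DC: 5+20+4+7+15+19 = 70
DC→F2→K7→X8→G7→C5→DC: 5+20+4+22+16+3 = 70
DC→F2→K7→C5→X8→G7→DC: 5+20+6+5+22+19 = 77
DC→F2→K7→C5→G7→X8→DC: 5+20+6+15+9+10 = 65
DC→F2→K7→G7→X8→C5→DC: 5+20+21+9+7+3 = 65
DC→F2→K7→G7→C5→X8→DC: 5+20+21+16+5+10 = 77
DC→F2→X8→K7→C5→G7→DC: 5+6+14+6+15+19 = 65
DC→F2→X8→K7→G7→C5→DC: 5+6+14+21+16+3 = 65
DC→F2→X8→C5→K7→G7→DC: 5+6+7+19+21+19 = 77
DC→F2→X8→C5→G7→K7→DC: 5+6+7+15+23+9 = 65
DC→F2→X8→G7→K7→C5→DC: 5+6+22+23+6+3 = 65
DC→F2→X8→G7→C5→K7→DC: 5+6+22+16+19+9 = 77
DC→F2→C5→K7→X8→G7→DC: 5+13+19+4+22+19 = 82
DC→F2→C5→K7→G7→X8→DC: 5+13+19+21+9+10 = 77
… (106 more)
DC→F2→G7→X8→K7→C5→DC: 5+7+9+14+6+3 = 44  ← best
The minimum is 44.
One optimal route: DC → F2 → G7 → X8 → K7 → C5 → DC.

Minimum total distance: 44 km.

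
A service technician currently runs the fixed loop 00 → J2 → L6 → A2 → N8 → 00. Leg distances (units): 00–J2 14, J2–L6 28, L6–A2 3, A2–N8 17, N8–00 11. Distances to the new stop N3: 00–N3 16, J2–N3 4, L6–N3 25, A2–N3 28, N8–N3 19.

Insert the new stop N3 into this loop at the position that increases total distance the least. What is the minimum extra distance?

Insertion cost between consecutive stops i–j is d(i,N3) + d(N3,j) − d(i,j):
  between 00 and J2: 16 + 4 − 14 = 6
  between J2 and L6: 4 + 25 − 28 = 1
  between L6 and A2: 25 + 28 − 3 = 50
  between A2 and N8: 28 + 19 − 17 = 30
  between N8 and 00: 19 + 16 − 11 = 24
Cheapest insertion is between J2 and L6, adding 1.
New total = 73 + 1 = 74.

Adding 1 by placing N3 on the J2–L6 leg.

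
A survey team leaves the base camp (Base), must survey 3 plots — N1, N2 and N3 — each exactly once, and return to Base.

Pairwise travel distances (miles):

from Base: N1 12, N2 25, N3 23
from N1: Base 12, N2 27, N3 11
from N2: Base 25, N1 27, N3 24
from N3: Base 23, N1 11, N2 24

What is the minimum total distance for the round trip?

Shortest round trip = 72 miles.

Base-N1-N2-N3-Base: 12+27+24+23 = 86
Base-N1-N3-N2-Base: 12+11+24+25 = 72
Base-N2-N1-N3-Base: 25+27+11+23 = 86
The minimum is 72.
One optimal route: Base → N1 → N3 → N2 → Base (or its reverse).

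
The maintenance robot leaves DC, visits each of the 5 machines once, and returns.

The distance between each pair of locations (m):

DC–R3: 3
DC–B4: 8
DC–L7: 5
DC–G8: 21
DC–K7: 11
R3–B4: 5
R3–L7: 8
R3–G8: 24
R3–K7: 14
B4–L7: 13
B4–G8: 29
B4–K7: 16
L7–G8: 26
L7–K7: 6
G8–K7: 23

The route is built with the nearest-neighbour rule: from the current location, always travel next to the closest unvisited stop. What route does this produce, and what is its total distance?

From DC: distances to unvisited — R3=3, L7=5, B4=8, K7=11, G8=21. Nearest is R3 (3).
From R3: distances to unvisited — B4=5, L7=8, K7=14, G8=24. Nearest is B4 (5).
From B4: distances to unvisited — L7=13, K7=16, G8=29. Nearest is L7 (13).
From L7: distances to unvisited — K7=6, G8=26. Nearest is K7 (6).
From K7: distances to unvisited — G8=23. Nearest is G8 (23).
Return G8→DC: 21.
Total = 3 + 5 + 13 + 6 + 23 + 21 = 71.

Nearest-neighbour total = 71 m; route DC → R3 → B4 → L7 → K7 → G8 → DC.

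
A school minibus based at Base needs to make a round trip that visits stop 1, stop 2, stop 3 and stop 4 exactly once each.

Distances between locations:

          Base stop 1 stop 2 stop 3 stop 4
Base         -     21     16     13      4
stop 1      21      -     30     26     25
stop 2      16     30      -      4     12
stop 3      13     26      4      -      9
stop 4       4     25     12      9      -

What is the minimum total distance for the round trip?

With 4 stops there are 4!/2 = 12 distinct round trips (a route and its reverse cost the same).
Base → stop 1 → stop 2 → stop 3 → stop 4 → Base: 21+30+4+9+4 = 68
Base → stop 1 → stop 2 → stop 4 → stop 3 → Base: 21+30+12+9+13 = 85
Base → stop 1 → stop 3 → stop 2 → stop 4 → Base: 21+26+4+12+4 = 67
Base → stop 1 → stop 3 → stop 4 → stop 2 → Base: 21+26+9+12+16 = 84
Base → stop 1 → stop 4 → stop 2 → stop 3 → Base: 21+25+12+4+13 = 75
Base → stop 1 → stop 4 → stop 3 → stop 2 → Base: 21+25+9+4+16 = 75
Base → stop 2 → stop 1 → stop 3 → stop 4 → Base: 16+30+26+9+4 = 85
Base → stop 2 → stop 1 → stop 4 → stop 3 → Base: 16+30+25+9+13 = 93
Base → stop 2 → stop 3 → stop 1 → stop 4 → Base: 16+4+26+25+4 = 75
Base → stop 2 → stop 4 → stop 1 → stop 3 → Base: 16+12+25+26+13 = 92
Base → stop 3 → stop 1 → stop 2 → stop 4 → Base: 13+26+30+12+4 = 85
Base → stop 3 → stop 2 → stop 1 → stop 4 → Base: 13+4+30+25+4 = 76
The minimum is 67.
One optimal route: Base → stop 1 → stop 3 → stop 2 → stop 4 → Base (or its reverse).

Shortest round trip = 67.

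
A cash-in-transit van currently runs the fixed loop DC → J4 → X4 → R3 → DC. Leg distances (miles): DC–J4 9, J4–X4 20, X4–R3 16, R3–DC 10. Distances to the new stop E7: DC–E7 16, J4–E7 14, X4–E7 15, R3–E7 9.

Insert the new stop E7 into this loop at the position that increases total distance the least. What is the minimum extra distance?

+8 miles — insert E7 between X4 and R3.

Insertion cost between consecutive stops i–j is d(i,E7) + d(E7,j) − d(i,j):
  between DC and J4: 16 + 14 − 9 = 21
  between J4 and X4: 14 + 15 − 20 = 9
  between X4 and R3: 15 + 9 − 16 = 8
  between R3 and DC: 9 + 16 − 10 = 15
Cheapest insertion is between X4 and R3, adding 8.
New total = 55 + 8 = 63.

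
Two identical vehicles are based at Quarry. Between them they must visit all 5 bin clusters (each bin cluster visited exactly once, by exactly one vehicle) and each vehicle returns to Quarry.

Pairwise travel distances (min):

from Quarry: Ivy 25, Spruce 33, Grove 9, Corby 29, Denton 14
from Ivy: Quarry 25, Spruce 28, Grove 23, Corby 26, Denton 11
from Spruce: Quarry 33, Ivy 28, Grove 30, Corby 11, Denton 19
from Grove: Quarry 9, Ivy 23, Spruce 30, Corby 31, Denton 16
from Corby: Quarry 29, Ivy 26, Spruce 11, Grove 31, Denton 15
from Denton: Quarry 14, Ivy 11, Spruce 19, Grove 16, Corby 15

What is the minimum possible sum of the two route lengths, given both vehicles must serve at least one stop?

Try each way of splitting the stops between the two vehicles (each non-empty) and, for each split, find the best tour for each vehicle:
  {Ivy} + {Spruce, Grove, Corby, Denton}: 50 + 79 = 129
  {Spruce} + {Ivy, Grove, Corby, Denton}: 66 + 87 = 153
  {Ivy, Spruce} + {Grove, Corby, Denton}: 86 + 69 = 155
  {Grove} + {Ivy, Spruce, Corby, Denton}: 18 + 93 = 111
  {Ivy, Grove} + {Spruce, Corby, Denton}: 57 + 73 = 130
  {Spruce, Grove} + {Ivy, Corby, Denton}: 72 + 80 = 152
  … (15 splits in total)
Best: vehicle 1 Quarry → Grove → Quarry = 18; vehicle 2 Quarry → Ivy → Spruce → Corby → Denton → Quarry = 93; combined 111.

Minimum combined distance: 111 min.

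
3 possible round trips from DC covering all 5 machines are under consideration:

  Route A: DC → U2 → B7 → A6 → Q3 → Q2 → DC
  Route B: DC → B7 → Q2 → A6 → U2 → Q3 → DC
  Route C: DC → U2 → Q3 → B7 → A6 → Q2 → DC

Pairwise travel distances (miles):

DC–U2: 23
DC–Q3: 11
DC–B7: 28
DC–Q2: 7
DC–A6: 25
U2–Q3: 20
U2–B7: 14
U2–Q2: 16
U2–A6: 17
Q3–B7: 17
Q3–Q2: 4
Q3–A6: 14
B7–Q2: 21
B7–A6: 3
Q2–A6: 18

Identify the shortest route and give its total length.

Route A: 23 + 14 + 3 + 14 + 4 + 7 = 65
Route B: 28 + 21 + 18 + 17 + 20 + 11 = 115
Route C: 23 + 20 + 17 + 3 + 18 + 7 = 88

65 miles — Route A is the shortest.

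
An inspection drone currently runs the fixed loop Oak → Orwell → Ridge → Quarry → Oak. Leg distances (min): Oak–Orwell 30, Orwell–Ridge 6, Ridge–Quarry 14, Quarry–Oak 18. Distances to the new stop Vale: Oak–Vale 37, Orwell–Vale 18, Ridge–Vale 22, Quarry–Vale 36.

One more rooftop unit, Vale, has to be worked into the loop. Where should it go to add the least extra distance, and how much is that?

Adding 25 min by placing Vale on the Oak–Orwell leg.

Insertion cost between consecutive stops i–j is d(i,Vale) + d(Vale,j) − d(i,j):
  between Oak and Orwell: 37 + 18 − 30 = 25
  between Orwell and Ridge: 18 + 22 − 6 = 34
  between Ridge and Quarry: 22 + 36 − 14 = 44
  between Quarry and Oak: 36 + 37 − 18 = 55
Cheapest insertion is between Oak and Orwell, adding 25.
New total = 68 + 25 = 93.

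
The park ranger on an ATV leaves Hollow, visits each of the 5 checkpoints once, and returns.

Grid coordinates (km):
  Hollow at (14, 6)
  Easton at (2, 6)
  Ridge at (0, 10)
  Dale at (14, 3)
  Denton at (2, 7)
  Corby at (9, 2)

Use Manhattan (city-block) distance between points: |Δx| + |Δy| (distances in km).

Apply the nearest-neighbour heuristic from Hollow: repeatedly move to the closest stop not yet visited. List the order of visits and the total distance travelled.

Total distance 44 km via the nearest-neighbour route Hollow → Dale → Corby → Easton → Denton → Ridge → Hollow.

From Hollow: distances to unvisited — Dale=3, Corby=9, Easton=12, Denton=13, Ridge=18. Nearest is Dale (3).
From Dale: distances to unvisited — Corby=6, Easton=15, Denton=16, Ridge=21. Nearest is Corby (6).
From Corby: distances to unvisited — Easton=11, Denton=12, Ridge=17. Nearest is Easton (11).
From Easton: distances to unvisited — Denton=1, Ridge=6. Nearest is Denton (1).
From Denton: distances to unvisited — Ridge=5. Nearest is Ridge (5).
Return Ridge→Hollow: 18.
Total = 3 + 6 + 11 + 1 + 5 + 18 = 44.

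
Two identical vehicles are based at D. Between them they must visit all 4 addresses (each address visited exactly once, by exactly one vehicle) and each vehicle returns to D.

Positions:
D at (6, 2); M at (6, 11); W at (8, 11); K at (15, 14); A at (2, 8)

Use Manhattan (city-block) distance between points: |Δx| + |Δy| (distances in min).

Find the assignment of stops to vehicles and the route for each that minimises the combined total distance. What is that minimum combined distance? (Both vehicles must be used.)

Try each way of splitting the stops between the two vehicles (each non-empty) and, for each split, find the best tour for each vehicle:
  {M} + {W, K, A}: 18 + 50 = 68
  {W} + {M, K, A}: 22 + 50 = 72
  {M, W} + {K, A}: 22 + 50 = 72
  {K} + {M, W, A}: 42 + 30 = 72
  {M, K} + {W, A}: 42 + 30 = 72
  {W, K} + {M, A}: 42 + 26 = 68
  … (7 splits in total)
  {M, W, K} + {A}: 42 + 20 = 62  ← best
Best: vehicle 1 D → M → W → K → D = 42; vehicle 2 D → A → D = 20; combined 62.

Minimum combined distance: 62 min.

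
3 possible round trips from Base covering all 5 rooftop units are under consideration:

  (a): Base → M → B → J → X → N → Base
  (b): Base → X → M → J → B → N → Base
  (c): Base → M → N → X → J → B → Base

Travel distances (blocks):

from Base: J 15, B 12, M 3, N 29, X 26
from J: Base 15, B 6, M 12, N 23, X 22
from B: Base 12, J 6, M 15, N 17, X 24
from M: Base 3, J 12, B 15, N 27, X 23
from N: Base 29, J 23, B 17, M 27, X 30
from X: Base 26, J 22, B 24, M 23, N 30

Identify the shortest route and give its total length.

Shortest is (c), total 100 blocks.

(a): 3 + 15 + 6 + 22 + 30 + 29 = 105
(b): 26 + 23 + 12 + 6 + 17 + 29 = 113
(c): 3 + 27 + 30 + 22 + 6 + 12 = 100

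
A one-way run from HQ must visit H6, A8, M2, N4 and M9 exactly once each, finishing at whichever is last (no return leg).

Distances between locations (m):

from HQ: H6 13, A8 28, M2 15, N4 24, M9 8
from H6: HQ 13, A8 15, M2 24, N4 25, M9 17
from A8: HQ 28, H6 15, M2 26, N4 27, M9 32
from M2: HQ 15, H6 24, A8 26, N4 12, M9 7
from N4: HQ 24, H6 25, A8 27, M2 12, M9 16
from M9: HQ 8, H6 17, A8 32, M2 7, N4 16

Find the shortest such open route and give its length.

Shortest open route: 67 m.

There are 5! = 120 possible orderings.
HQ→H6→A8→M2→N4→M9: 13+15+26+12+16 = 82
HQ→H6→A8→M2→M9→N4: 13+15+26+7+16 = 77
HQ→H6→A8→N4→M2→M9: 13+15+27+12+7 = 74
HQ→H6→A8→N4→M9→M2: 13+15+27+16+7 = 78
HQ→H6→A8→M9→M2→N4: 13+15+32+7+12 = 79
HQ→H6→A8→M9→N4→M2: 13+15+32+16+12 = 88
HQ→H6→M2→A8→N4→M9: 13+24+26+27+16 = 106
HQ→H6→M2→A8→M9→N4: 13+24+26+32+16 = 111
HQ→H6→M2→N4→A8→M9: 13+24+12+27+32 = 108
HQ→H6→M2→N4→M9→A8: 13+24+12+16+32 = 97
HQ→H6→M2→M9→A8→N4: 13+24+7+32+27 = 103
HQ→H6→M2→M9→N4→A8: 13+24+7+16+27 = 87
HQ→H6→N4→A8→M2→M9: 13+25+27+26+7 = 98
HQ→H6→N4→A8→M9→M2: 13+25+27+32+7 = 104
… (106 more)
HQ→M9→M2→N4→H6→A8: 8+7+12+25+15 = 67  ← best
The minimum is 67.
One shortest path: HQ → M9 → M2 → N4 → H6 → A8.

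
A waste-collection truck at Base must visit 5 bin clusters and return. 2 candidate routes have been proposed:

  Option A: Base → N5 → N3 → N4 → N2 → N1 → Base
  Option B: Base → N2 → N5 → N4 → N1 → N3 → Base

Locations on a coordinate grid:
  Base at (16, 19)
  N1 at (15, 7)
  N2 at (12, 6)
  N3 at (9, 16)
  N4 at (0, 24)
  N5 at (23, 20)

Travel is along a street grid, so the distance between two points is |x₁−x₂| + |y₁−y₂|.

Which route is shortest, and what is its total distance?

Option A: 8 + 18 + 17 + 30 + 4 + 13 = 90
Option B: 17 + 25 + 27 + 32 + 15 + 10 = 126

90 — Option A is the shortest.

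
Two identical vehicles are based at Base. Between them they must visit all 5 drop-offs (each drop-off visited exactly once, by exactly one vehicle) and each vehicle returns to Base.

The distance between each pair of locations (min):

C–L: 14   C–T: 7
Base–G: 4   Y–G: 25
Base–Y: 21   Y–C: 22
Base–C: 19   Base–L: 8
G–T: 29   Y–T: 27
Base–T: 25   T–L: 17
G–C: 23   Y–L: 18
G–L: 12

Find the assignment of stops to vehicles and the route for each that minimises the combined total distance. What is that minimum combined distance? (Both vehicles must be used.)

Check every non-empty split of the stops between the two vehicles; for each half take its own optimal tour:
  {Y} + {G, C, T, L}: 42 + 59 = 101
  {G} + {Y, C, T, L}: 8 + 75 = 83
  {Y, G} + {C, T, L}: 50 + 51 = 101
  {C} + {Y, G, T, L}: 38 + 81 = 119
  {Y, C} + {G, T, L}: 62 + 58 = 120
  {G, C} + {Y, T, L}: 46 + 73 = 119
  … (15 splits in total)
Best: vehicle 1 Base → G → Base = 8; vehicle 2 Base → Y → C → T → L → Base = 75; combined 83.

Minimum combined distance: 83 min.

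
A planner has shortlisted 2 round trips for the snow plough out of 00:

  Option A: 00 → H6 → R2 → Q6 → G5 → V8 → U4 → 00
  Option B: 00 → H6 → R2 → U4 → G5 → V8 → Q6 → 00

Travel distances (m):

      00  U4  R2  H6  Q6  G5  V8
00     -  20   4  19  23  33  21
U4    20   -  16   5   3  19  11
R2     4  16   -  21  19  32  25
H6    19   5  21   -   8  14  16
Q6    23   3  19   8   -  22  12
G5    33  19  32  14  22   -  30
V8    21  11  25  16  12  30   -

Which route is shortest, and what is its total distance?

Option A: 19 + 21 + 19 + 22 + 30 + 11 + 20 = 142
Option B: 19 + 21 + 16 + 19 + 30 + 12 + 23 = 140

Shortest is Option B, total 140 m.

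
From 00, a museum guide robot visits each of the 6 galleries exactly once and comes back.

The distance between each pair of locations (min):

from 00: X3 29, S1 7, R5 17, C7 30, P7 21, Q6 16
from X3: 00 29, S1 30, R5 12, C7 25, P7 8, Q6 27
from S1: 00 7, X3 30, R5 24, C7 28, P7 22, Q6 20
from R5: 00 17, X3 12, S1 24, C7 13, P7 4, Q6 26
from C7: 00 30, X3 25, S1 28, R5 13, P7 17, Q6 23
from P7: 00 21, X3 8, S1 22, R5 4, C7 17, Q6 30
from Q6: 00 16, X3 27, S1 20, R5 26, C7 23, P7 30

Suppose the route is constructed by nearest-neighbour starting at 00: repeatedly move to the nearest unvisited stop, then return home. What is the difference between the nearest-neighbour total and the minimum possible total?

00: S1=7, Q6=16, R5=17, P7=21, X3=29, C7=30 ⇒ S1
S1: Q6=20, P7=22, R5=24, C7=28, X3=30 ⇒ Q6
Q6: C7=23, R5=26, X3=27, P7=30 ⇒ C7
C7: R5=13, P7=17, X3=25 ⇒ R5
R5: P7=4, X3=12 ⇒ P7
P7: X3=8 ⇒ X3
NN route 00 → S1 → Q6 → C7 → R5 → P7 → X3 → 00 costs 104.
Optimal: 00 → S1 → X3 → P7 → R5 → C7 → Q6 → 00 costs 101 (by enumerating all 360 distinct tours).
Excess = 104 − 101 = 3.

3 min longer than the optimal tour.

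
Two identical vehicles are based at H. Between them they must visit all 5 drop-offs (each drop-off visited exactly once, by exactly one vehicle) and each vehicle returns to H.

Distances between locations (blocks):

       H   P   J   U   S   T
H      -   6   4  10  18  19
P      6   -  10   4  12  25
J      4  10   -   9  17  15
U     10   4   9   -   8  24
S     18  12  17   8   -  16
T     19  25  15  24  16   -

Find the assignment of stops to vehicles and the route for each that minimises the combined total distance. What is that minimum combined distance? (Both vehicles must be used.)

Check every non-empty split of the stops between the two vehicles; for each half take its own optimal tour:
  {P} + {J, U, S, T}: 12 + 53 = 65
  {J} + {P, U, S, T}: 8 + 53 = 61
  {P, J} + {U, S, T}: 20 + 53 = 73
  {U} + {P, J, S, T}: 20 + 53 = 73
  {P, U} + {J, S, T}: 20 + 53 = 73
  {J, U} + {P, S, T}: 23 + 53 = 76
  … (15 splits in total)
Best: vehicle 1 H → J → H = 8; vehicle 2 H → P → U → S → T → H = 53; combined 61.

Minimum combined distance: 61 blocks.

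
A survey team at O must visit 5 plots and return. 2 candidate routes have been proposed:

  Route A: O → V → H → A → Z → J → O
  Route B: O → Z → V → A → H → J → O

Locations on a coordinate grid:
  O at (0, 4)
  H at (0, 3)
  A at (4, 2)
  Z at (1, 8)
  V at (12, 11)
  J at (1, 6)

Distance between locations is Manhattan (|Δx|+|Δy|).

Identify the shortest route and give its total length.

Shortest is Route B, total 48.

Route A: 19 + 20 + 5 + 9 + 2 + 3 = 58
Route B: 5 + 14 + 17 + 5 + 4 + 3 = 48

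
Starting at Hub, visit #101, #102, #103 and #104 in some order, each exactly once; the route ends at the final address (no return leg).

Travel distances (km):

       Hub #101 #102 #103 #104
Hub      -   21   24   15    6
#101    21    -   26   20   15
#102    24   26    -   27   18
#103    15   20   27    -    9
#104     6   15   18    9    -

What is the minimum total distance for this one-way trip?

Minimum one-way distance = 61 km.

There are 4! = 24 possible orderings.
Hub→#101→#102→#103→#104: 21+26+27+9 = 83
Hub→#101→#102→#104→#103: 21+26+18+9 = 74
Hub→#101→#103→#102→#104: 21+20+27+18 = 86
Hub→#101→#103→#104→#102: 21+20+9+18 = 68
Hub→#101→#104→#102→#103: 21+15+18+27 = 81
Hub→#101→#104→#103→#102: 21+15+9+27 = 72
Hub→#102→#101→#103→#104: 24+26+20+9 = 79
Hub→#102→#101→#104→#103: 24+26+15+9 = 74
Hub→#102→#103→#101→#104: 24+27+20+15 = 86
Hub→#102→#103→#104→#101: 24+27+9+15 = 75
Hub→#102→#104→#101→#103: 24+18+15+20 = 77
Hub→#102→#104→#103→#101: 24+18+9+20 = 71
Hub→#103→#101→#102→#104: 15+20+26+18 = 79
Hub→#103→#101→#104→#102: 15+20+15+18 = 68
… (10 more)
Hub→#104→#103→#101→#102: 6+9+20+26 = 61  ← best
The minimum is 61.
One shortest path: Hub → #104 → #103 → #101 → #102.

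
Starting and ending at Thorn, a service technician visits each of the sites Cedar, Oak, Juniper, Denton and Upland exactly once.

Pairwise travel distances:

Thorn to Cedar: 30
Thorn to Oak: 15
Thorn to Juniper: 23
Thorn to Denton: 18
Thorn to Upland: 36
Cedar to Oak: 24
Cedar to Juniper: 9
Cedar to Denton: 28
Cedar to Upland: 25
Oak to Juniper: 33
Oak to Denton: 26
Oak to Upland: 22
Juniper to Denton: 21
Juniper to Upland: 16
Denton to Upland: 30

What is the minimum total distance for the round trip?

With 5 stops there are 5!/2 = 60 distinct round trips (a route and its reverse cost the same).
Thorn→Cedar→Oak→Juniper→Denton→Upland→Thorn: 30+24+33+21+30+36 = 174
Thorn→Cedar→Oak→Juniper→Upland→Denton→Thorn: 30+24+33+16+30+18 = 151
Thorn→Cedar→Oak→Denton→Juniper→Upland→Thorn: 30+24+26+21+16+36 = 153
Thorn→Cedar→Oak→Denton→Upland→Juniper→Thorn: 30+24+26+30+16+23 = 149
Thorn→Cedar→Oak→Upland→Juniper→Denton→Thorn: 30+24+22+16+21+18 = 131
Thorn→Cedar→Oak→Upland→Denton→Juniper→Thorn: 30+24+22+30+21+23 = 150
Thorn→Cedar→Juniper→Oak→Denton→Upland→Thorn: 30+9+33+26+30+36 = 164
Thorn→Cedar→Juniper→Oak→Upland→Denton→Thorn: 30+9+33+22+30+18 = 142
Thorn→Cedar→Juniper→Denton→Oak→Upland→Thorn: 30+9+21+26+22+36 = 144
Thorn→Cedar→Juniper→Denton→Upland→Oak→Thorn: 30+9+21+30+22+15 = 127
Thorn→Cedar→Juniper→Upland→Oak→Denton→Thorn: 30+9+16+22+26+18 = 121
Thorn→Cedar→Juniper→Upland→Denton→Oak→Thorn: 30+9+16+30+26+15 = 126
Thorn→Cedar→Denton→Oak→Juniper→Upland→Thorn: 30+28+26+33+16+36 = 169
Thorn→Cedar→Denton→Oak→Upland→Juniper→Thorn: 30+28+26+22+16+23 = 145
… (46 more)
Thorn→Oak→Upland→Juniper→Cedar→Denton→Thorn: 15+22+16+9+28+18 = 108  ← best
The minimum is 108.
One optimal route: Thorn → Oak → Upland → Juniper → Cedar → Denton → Thorn (or its reverse).

108 — the shortest possible round trip.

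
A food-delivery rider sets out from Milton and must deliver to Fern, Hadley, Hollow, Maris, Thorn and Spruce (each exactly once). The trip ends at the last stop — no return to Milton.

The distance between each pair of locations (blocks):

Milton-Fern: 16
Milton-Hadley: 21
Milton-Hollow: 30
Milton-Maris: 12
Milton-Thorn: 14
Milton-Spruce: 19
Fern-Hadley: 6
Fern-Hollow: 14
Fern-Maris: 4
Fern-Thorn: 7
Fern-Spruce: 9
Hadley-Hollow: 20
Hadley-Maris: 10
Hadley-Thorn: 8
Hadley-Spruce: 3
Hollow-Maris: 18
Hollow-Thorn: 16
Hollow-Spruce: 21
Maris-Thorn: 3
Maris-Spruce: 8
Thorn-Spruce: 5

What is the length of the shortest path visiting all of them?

Minimum one-way distance = 43 blocks.

There are 6! = 720 possible orderings.
Milton→Fern→Hadley→Hollow→Maris→Thorn→Spruce: 16+6+20+18+3+5 = 68
Milton→Fern→Hadley→Hollow→Maris→Spruce→Thorn: 16+6+20+18+8+5 = 73
Milton→Fern→Hadley→Hollow→Thorn→Maris→Spruce: 16+6+20+16+3+8 = 69
Milton→Fern→Hadley→Hollow→Thorn→Spruce→Maris: 16+6+20+16+5+8 = 71
Milton→Fern→Hadley→Hollow→Spruce→Maris→Thorn: 16+6+20+21+8+3 = 74
Milton→Fern→Hadley→Hollow→Spruce→Thorn→Maris: 16+6+20+21+5+3 = 71
Milton→Fern→Hadley→Maris→Hollow→Thorn→Spruce: 16+6+10+18+16+5 = 71
Milton→Fern→Hadley→Maris→Hollow→Spruce→Thorn: 16+6+10+18+21+5 = 76
… (712 more)
Milton→Maris→Thorn→Spruce→Hadley→Fern→Hollow: 12+3+5+3+6+14 = 43  ← best
The minimum is 43.
One shortest path: Milton → Maris → Thorn → Spruce → Hadley → Fern → Hollow.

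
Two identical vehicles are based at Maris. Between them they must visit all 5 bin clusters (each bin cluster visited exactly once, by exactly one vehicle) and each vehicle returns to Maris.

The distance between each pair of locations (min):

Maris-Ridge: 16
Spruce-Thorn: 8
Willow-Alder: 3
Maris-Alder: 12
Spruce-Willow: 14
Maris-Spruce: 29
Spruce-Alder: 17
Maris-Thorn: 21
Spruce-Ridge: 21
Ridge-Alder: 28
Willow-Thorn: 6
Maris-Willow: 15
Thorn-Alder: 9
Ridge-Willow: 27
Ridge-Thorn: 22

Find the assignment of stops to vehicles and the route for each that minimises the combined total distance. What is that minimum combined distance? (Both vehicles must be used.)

Minimum combined distance: 90 min.

Check every non-empty split of the stops between the two vehicles; for each half take its own optimal tour:
  {Spruce} + {Ridge, Willow, Thorn, Alder}: 58 + 59 = 117
  {Ridge} + {Spruce, Willow, Thorn, Alder}: 32 + 58 = 90
  {Spruce, Ridge} + {Willow, Thorn, Alder}: 66 + 42 = 108
  {Willow} + {Spruce, Ridge, Thorn, Alder}: 30 + 66 = 96
  {Spruce, Willow} + {Ridge, Thorn, Alder}: 58 + 59 = 117
  {Ridge, Willow} + {Spruce, Thorn, Alder}: 58 + 58 = 116
  … (15 splits in total)
Best: vehicle 1 Maris → Ridge → Maris = 32; vehicle 2 Maris → Spruce → Thorn → Willow → Alder → Maris = 58; combined 90.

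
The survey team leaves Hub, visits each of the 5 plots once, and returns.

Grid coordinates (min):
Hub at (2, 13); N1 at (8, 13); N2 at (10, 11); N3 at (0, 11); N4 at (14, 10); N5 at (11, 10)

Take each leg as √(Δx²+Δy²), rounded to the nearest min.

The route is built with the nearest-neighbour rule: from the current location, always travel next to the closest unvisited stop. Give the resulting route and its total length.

At Hub the remaining stops are N3 3, N1 6, N2 8, N5 9, N4 12; go to N3.
At N3 the remaining stops are N1 8, N2 10, N5 11, N4 14; go to N1.
At N1 the remaining stops are N2 3, N5 4, N4 7; go to N2.
At N2 the remaining stops are N5 1, N4 4; go to N5.
At N5 the remaining stops are N4 3; go to N4.
Return N4→Hub: 12.
Total = 3 + 8 + 3 + 1 + 3 + 12 = 30.

Total distance 30 min via the nearest-neighbour route Hub → N3 → N1 → N2 → N5 → N4 → Hub.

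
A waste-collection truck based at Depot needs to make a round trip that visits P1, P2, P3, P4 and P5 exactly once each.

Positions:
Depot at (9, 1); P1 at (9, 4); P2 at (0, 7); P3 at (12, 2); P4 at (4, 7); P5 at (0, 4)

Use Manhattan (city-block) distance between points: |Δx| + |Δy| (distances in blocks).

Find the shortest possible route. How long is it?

There are 60 distinct closed tours to check (reversals are equivalent).
Depot-P1-P2-P3-P4-P5-Depot: 3+12+17+13+7+12 = 64
Depot-P1-P2-P3-P5-P4-Depot: 3+12+17+14+7+11 = 64
Depot-P1-P2-P4-P3-P5-Depot: 3+12+4+13+14+12 = 58
Depot-P1-P2-P4-P5-P3-Depot: 3+12+4+7+14+4 = 44
Depot-P1-P2-P5-P3-P4-Depot: 3+12+3+14+13+11 = 56
Depot-P1-P2-P5-P4-P3-Depot: 3+12+3+7+13+4 = 42
Depot-P1-P3-P2-P4-P5-Depot: 3+5+17+4+7+12 = 48
Depot-P1-P3-P2-P5-P4-Depot: 3+5+17+3+7+11 = 46
Depot-P1-P3-P4-P2-P5-Depot: 3+5+13+4+3+12 = 40
Depot-P1-P3-P4-P5-P2-Depot: 3+5+13+7+3+15 = 46
Depot-P1-P3-P5-P2-P4-Depot: 3+5+14+3+4+11 = 40
Depot-P1-P3-P5-P4-P2-Depot: 3+5+14+7+4+15 = 48
Depot-P1-P4-P2-P3-P5-Depot: 3+8+4+17+14+12 = 58
Depot-P1-P4-P2-P5-P3-Depot: 3+8+4+3+14+4 = 36
… (46 more)
The minimum is 36.
One optimal route: Depot → P1 → P4 → P2 → P5 → P3 → Depot (or its reverse).

Minimum total distance: 36 blocks.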